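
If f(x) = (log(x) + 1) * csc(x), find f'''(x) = (x^3*log(x)*cos(x)/sin(x) - 6*x^3*log(x)*cos(x)/sin(x)^3 + x^3*cos(x)/sin(x) - 6*x^3*cos(x)/sin(x)^3 - 3*x^2 + 6*x^2/sin(x)^2 + 3*x*cos(x)/sin(x) + 2)/(x^3*sin(x))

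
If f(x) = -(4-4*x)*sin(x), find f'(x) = 4*x*cos(x) + 4*sin(x) - 4*cos(x)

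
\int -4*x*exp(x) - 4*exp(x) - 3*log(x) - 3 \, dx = x*(-4*exp(x) - 3*log(x)) + C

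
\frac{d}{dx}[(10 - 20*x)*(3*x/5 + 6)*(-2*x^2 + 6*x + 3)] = 96*x^3 + 468*x^2 - 1680*x + 18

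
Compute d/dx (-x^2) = -2*x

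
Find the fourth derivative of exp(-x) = exp(-x)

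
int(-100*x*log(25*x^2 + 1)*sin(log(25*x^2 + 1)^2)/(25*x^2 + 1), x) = cos(log(25*x^2 + 1)^2) + C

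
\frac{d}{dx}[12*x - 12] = 12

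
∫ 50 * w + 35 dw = 25*w^2 + 35*w + C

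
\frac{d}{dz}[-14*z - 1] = -14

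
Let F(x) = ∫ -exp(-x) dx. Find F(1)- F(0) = -1 + exp(-1)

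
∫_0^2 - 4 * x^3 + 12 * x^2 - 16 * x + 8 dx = 0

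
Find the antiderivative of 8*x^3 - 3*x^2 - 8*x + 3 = 2*x^4 - x^3 - 4*x^2 + 3*x + C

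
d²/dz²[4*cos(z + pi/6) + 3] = -4*cos(z + pi/6)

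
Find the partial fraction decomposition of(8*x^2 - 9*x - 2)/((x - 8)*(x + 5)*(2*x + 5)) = -94/(35*(2*x + 5)) + 243/(65*(x + 5)) + 146/(91*(x - 8))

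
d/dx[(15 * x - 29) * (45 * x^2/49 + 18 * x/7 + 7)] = 2025*x^2/49 + 1170*x/49 + 213/7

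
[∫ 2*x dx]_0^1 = 1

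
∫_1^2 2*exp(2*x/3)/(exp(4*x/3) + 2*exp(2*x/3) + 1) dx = -3*exp(2/3)/(1 + exp(2/3)) + 3*exp(4/3)/(1 + exp(4/3))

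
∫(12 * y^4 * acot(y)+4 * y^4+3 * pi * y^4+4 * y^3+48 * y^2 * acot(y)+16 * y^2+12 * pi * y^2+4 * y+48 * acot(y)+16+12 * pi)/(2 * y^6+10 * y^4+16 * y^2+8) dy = (y^2 - (y^2 + 2)*(3*(4*acot(y) + pi)^2 + 32*acot(y) - 96 + 8*pi)/16 + 1)/(y^2 + 2) + C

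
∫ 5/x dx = 5*log(2*x) + C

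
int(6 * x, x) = 3*x^2 + C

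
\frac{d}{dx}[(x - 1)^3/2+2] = 3*x^2/2 - 3*x + 3/2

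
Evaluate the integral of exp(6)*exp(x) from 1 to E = -exp(7) + exp(E + 6)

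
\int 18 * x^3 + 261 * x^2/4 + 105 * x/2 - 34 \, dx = 9*x^4/2 + 87*x^3/4 + 105*x^2/4 - 34*x + C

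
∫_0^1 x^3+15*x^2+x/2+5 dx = 21/2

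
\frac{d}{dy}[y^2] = 2*y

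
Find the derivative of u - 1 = 1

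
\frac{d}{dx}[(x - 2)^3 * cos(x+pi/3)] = (x - 2)^2*(-x*sin(x + pi/3) + 2*sin(x + pi/3) + 3*cos(x + pi/3))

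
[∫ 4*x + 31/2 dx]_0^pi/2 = 4 + (-1 + 2*pi)*(pi/4 + 4)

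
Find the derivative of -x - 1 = -1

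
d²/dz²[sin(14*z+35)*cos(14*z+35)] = -392*sin(28*z + 70)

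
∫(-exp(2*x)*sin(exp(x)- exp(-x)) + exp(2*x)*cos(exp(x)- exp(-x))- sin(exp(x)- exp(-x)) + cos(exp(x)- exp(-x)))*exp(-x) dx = sqrt(2)*sin(2*sinh(x) + pi/4) + C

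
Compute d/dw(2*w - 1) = 2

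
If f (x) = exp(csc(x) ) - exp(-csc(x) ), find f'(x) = -(exp(2/sin(x)) + 1)*exp(-csc(x))*cos(x)/sin(x)^2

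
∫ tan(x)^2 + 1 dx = tan(x) + C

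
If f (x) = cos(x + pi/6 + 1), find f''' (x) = sin(x + pi/6 + 1)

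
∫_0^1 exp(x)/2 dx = -1/2 + E/2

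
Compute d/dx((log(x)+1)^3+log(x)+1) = (3*log(x)^2 + 6*log(x) + 4)/x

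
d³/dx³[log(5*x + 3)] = 250/(125*x^3 + 225*x^2 + 135*x + 27)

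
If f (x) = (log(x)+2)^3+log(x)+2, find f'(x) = (3*log(x)^2 + 12*log(x) + 13)/x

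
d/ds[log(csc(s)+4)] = -cot(s)*csc(s)/(csc(s) + 4)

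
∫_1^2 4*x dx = 6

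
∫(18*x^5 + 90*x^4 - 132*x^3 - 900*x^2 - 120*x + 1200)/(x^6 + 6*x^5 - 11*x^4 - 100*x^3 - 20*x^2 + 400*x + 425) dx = 3*log((x^3 + 3*x^2 - 10*x - 20)^2/25 + 1) + C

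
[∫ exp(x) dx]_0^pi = -1 + exp(pi)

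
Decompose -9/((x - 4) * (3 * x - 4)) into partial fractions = 27/(8*(3*x - 4)) - 9/(8*(x - 4))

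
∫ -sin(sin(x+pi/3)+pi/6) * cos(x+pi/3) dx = cos(sin(x + pi/3) + pi/6) + C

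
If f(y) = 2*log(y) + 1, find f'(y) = 2/y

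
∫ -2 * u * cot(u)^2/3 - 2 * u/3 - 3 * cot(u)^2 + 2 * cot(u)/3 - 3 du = (2*u/3 + 3)*cot(u) + C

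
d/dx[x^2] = 2*x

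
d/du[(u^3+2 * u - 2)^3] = 9*u^8 + 42*u^6 - 36*u^5 + 60*u^4 - 96*u^3 + 60*u^2 - 48*u + 24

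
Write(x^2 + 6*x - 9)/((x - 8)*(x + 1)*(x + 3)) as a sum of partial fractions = -9/(11*(x + 3)) + 7/(9*(x + 1)) + 103/(99*(x - 8))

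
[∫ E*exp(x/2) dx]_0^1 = -2*E + 2*exp(3/2)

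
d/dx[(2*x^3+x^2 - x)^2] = 24*x^5 + 20*x^4 - 12*x^3 - 6*x^2 + 2*x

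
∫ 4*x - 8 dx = 2*x^2 - 8*x + C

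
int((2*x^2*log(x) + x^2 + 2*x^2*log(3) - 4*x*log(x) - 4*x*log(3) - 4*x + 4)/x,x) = (x - 2)^2*log(3*x) + C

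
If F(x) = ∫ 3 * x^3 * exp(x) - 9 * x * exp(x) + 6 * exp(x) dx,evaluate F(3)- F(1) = 24*exp(3)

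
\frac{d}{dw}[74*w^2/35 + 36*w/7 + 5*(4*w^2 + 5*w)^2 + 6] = 320*w^3 + 600*w^2 + 8898*w/35 + 36/7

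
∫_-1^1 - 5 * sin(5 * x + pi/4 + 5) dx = -sqrt(2)/2 + cos(pi/4 + 10)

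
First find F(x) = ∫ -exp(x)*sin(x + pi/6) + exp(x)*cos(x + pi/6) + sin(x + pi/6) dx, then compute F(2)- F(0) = (-1 + exp(2))*cos(pi/6 + 2)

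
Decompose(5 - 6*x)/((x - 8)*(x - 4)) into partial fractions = 19/(4*(x - 4)) - 43/(4*(x - 8))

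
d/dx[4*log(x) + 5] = 4/x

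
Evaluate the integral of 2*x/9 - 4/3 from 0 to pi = -4 + (-2 + pi/3)^2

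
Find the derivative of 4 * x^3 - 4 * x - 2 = 12*x^2 - 4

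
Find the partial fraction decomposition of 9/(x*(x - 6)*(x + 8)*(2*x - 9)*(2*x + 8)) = -8/(1275*(2*x - 9)) + 9/(22400*(x + 8)) - 9/(5440*(x + 4)) + 1/(560*(x - 6)) + 1/(384*x)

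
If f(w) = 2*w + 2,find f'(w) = 2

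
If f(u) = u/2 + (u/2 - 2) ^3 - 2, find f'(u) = 3*u^2/8 - 3*u + 13/2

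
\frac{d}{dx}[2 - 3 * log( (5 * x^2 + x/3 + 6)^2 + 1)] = (-2700*x^3 - 270*x^2 - 3246*x - 108)/(225*x^4 + 30*x^3 + 541*x^2 + 36*x + 333)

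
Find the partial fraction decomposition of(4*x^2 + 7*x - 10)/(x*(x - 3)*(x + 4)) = 13/(14*(x + 4)) + 47/(21*(x - 3)) + 5/(6*x)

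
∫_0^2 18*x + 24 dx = 84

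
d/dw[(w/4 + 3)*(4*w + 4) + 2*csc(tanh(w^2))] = -4*w*cot(tanh(w^2))*csc(tanh(w^2))/cosh(w^2)^2 + 2*w + 13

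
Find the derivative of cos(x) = -sin(x)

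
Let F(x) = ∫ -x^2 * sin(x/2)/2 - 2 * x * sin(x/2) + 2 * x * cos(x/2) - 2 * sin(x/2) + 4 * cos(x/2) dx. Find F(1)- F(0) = -4 + 9*cos(1/2)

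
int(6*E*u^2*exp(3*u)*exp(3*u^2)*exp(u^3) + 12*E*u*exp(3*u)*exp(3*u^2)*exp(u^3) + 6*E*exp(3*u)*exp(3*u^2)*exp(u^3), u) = 2*exp((u + 1)^3) + C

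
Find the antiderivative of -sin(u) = cos(u) + C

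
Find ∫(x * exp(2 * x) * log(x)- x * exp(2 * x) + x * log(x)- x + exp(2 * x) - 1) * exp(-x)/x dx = 2*(log(x) - 1)*sinh(x) + C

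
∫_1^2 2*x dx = 3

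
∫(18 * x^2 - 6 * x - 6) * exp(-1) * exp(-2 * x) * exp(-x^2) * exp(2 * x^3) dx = 3*exp(2*x^3 - x^2 - 2*x - 1) + C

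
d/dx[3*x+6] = 3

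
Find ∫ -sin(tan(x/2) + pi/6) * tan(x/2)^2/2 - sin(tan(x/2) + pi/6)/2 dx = cos(tan(x/2) + pi/6) + C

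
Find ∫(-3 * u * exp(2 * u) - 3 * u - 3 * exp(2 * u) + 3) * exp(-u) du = -6*u*sinh(u) + C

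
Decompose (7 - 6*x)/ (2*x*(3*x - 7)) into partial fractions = -3/(2*(3*x - 7)) - 1/(2*x)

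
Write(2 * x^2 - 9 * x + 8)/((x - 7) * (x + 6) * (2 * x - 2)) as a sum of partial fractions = 67/(91*(x + 6)) - 1/(84*(x - 1)) + 43/(156*(x - 7))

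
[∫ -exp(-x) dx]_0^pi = -1 + exp(-pi)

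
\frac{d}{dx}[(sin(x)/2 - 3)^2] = (sin(x)/2 - 3)*cos(x)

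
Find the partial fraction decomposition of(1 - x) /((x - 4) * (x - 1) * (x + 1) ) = 1/(5*(x + 1)) - 1/(5*(x - 4))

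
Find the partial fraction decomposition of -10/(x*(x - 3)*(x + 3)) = -5/(9*(x + 3)) - 5/(9*(x - 3)) + 10/(9*x)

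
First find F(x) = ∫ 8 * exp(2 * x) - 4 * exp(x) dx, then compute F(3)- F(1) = -(-1 + 2*E)^2 + (-1 + 2*exp(3))^2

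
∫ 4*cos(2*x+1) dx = 2*sin(2*x + 1) + C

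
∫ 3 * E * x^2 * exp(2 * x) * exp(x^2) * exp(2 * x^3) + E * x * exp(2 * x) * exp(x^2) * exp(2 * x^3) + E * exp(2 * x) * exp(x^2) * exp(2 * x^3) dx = exp(2*x^3 + x^2 + 2*x + 1)/2 + C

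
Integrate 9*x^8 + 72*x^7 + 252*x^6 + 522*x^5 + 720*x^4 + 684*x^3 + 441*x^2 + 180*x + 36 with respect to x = x^9 + 9*x^8 + 36*x^7 + 87*x^6 + 144*x^5 + 171*x^4 + 147*x^3 + 90*x^2 + 36*x + C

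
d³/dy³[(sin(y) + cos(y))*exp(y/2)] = -(9*sin(y) + 13*cos(y))*exp(y/2)/8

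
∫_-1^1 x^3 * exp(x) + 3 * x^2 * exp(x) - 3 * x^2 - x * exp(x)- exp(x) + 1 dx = 0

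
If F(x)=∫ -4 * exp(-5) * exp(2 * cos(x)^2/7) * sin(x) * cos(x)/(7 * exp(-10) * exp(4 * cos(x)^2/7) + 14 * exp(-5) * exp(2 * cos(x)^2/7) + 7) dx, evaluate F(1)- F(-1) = 0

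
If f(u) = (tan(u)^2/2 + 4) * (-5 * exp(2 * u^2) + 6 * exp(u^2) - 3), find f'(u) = -70*u*exp(2*u^2) - 10*u*exp(2*u^2)/cos(u)^2 + 42*u*exp(u^2) + 6*u*exp(u^2)/cos(u)^2 - 5*exp(2*u^2)*sin(u)/cos(u)^3 + 6*exp(u^2)*sin(u)/cos(u)^3 - 3*sin(u)/cos(u)^3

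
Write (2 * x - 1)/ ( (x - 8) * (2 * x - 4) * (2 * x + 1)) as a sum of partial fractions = -4/(85*(2*x + 1)) - 1/(20*(x - 2)) + 5/(68*(x - 8))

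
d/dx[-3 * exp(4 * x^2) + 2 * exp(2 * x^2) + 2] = -24*x*exp(4*x^2) + 8*x*exp(2*x^2)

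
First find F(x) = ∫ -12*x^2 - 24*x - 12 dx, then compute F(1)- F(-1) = -32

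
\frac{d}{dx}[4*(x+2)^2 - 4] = 8*x + 16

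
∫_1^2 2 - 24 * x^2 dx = -54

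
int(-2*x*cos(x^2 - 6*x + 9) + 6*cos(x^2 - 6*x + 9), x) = -sin((x - 3)^2) + C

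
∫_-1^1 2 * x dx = 0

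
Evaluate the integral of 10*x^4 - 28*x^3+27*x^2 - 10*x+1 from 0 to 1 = 0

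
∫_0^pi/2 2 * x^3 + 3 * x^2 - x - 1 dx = (-pi/2 + pi^3/8)*(pi/4 + 1)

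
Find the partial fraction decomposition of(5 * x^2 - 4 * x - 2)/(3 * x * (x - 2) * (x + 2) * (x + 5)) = -143/(315*(x + 5)) + 13/(36*(x + 2)) + 5/(84*(x - 2)) + 1/(30*x)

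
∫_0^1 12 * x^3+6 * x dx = 6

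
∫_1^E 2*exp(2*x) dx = -exp(2) + exp(2*E)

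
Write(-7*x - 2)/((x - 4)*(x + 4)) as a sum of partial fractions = -13/(4*(x + 4)) - 15/(4*(x - 4))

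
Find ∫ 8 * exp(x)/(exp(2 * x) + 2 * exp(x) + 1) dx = 2*(-3*exp(x) - 7)/(exp(x) + 1) + C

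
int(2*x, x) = x^2 + C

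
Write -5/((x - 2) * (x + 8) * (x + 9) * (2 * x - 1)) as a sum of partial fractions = 40/(969*(2*x - 1)) + 5/(209*(x + 9)) - 1/(34*(x + 8)) - 1/(66*(x - 2))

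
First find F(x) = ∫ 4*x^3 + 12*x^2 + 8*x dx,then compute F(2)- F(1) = 55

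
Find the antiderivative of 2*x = x^2 + C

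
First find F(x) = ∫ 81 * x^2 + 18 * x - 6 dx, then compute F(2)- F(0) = 240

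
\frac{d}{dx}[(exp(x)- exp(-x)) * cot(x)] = (exp(2*x)/tan(x) - exp(2*x)/sin(x)^2 + 1/tan(x) + sin(x)^(-2))*exp(-x)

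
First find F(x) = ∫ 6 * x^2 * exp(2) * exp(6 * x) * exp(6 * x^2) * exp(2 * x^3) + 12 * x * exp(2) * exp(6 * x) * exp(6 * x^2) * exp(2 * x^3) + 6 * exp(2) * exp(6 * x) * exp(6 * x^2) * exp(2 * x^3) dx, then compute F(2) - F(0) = -exp(2) + exp(54)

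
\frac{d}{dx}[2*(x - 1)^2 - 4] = 4*x - 4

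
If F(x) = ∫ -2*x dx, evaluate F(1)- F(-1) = 0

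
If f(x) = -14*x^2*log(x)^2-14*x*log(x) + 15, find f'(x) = -28*x*log(x)^2 - 28*x*log(x) - 14*log(x) - 14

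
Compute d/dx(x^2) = 2*x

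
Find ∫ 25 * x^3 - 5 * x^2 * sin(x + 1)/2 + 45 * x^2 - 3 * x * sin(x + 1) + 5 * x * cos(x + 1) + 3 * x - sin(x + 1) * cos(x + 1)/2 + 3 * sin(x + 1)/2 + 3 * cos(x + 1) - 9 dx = -20*x^2 - 24*x + (5*x^2 + 6*x + cos(x + 1) + 5)^2/4 - 4*cos(x + 1) + C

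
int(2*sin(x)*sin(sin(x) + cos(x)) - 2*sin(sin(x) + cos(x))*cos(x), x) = 2*cos(sqrt(2)*sin(x + pi/4)) + C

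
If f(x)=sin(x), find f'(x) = cos(x)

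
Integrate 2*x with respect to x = x^2 + C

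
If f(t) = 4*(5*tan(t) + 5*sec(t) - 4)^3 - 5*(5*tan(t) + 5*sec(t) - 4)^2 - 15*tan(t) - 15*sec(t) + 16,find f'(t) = 5*(sin(t) + 1)^2*(71*sin(t)/cos(t) - 530 + 529/cos(t))/cos(t)^3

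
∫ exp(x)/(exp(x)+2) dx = log(exp(x) + 2) + C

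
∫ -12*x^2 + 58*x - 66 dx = -4*x^3 + 29*x^2 - 66*x + C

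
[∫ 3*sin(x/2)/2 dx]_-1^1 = 0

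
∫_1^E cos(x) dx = -sin(1) + sin(E)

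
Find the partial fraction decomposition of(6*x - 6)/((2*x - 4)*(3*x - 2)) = 3/(4*(3*x - 2)) + 3/(4*(x - 2))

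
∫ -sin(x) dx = cos(x) + C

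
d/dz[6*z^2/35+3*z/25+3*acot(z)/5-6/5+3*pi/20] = (60*z^3 + 21*z^2 + 60*z - 84)/(175*z^2 + 175)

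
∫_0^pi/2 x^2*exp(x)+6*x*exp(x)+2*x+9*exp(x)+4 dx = -10 + (1 + (pi/2 + 2)^2)*(1 + exp(pi/2))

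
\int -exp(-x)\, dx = exp(-x) + C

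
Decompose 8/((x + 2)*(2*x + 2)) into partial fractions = -4/(x + 2) + 4/(x + 1)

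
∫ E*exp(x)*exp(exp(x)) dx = exp(exp(x) + 1) + C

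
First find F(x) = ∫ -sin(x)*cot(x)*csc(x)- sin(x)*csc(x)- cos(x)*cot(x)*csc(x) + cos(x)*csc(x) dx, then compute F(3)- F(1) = 1/tan(3) - 1/tan(1)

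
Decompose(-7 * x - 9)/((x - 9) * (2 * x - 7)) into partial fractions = 67/(11*(2*x - 7)) - 72/(11*(x - 9))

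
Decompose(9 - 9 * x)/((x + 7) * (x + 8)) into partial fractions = -81/(x + 8) + 72/(x + 7)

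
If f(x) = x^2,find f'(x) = 2*x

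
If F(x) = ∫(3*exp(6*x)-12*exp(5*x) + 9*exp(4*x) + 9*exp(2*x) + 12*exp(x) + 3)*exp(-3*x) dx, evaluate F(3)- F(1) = -(-2 - exp(-1) + E)^3 + (-2 - exp(-3) + exp(3))^3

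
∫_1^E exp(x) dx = -E + exp(E)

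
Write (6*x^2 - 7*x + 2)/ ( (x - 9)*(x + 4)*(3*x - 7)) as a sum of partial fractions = -33/(76*(3*x - 7)) + 126/(247*(x + 4)) + 85/(52*(x - 9))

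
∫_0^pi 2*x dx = pi^2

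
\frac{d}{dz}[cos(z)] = -sin(z)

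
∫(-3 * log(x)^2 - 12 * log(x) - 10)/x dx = -(log(x) + 2)^3 + 2*log(x) + C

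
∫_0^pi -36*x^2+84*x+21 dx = -12*pi^3 + 21*pi + 42*pi^2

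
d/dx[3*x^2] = 6*x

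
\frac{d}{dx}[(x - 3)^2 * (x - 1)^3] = 5*x^4 - 36*x^3 + 90*x^2 - 92*x + 33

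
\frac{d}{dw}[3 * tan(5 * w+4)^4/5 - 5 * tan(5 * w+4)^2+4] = 12*tan(5*w + 4)^5 - 38*tan(5*w + 4)^3 - 50*tan(5*w + 4)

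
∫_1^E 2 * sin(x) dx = 2*cos(1) - 2*cos(E)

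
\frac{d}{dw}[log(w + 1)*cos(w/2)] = (-w*log(w + 1)*sin(w/2) - log(w + 1)*sin(w/2) + 2*cos(w/2))/(2*w + 2)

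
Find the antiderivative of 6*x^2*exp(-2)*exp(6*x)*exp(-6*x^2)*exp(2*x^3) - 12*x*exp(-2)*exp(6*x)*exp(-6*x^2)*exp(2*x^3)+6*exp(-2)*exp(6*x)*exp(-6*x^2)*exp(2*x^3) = exp(2*(x - 1)^3) + C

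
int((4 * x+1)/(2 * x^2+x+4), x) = log(2*x^2 + x + 4) + C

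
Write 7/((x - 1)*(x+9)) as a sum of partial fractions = -7/(10*(x + 9)) + 7/(10*(x - 1))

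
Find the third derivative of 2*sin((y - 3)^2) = -16*y^3*cos(y^2 - 6*y + 9) + 144*y^2*cos(y^2 - 6*y + 9) - 24*y*sin(y^2 - 6*y + 9) - 432*y*cos(y^2 - 6*y + 9) + 72*sin(y^2 - 6*y + 9) + 432*cos(y^2 - 6*y + 9)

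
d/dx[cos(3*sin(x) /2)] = -3*sin(3*sin(x)/2)*cos(x)/2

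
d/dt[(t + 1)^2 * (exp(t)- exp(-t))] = (t^2*exp(2*t) + t^2 + 4*t*exp(2*t) + 3*exp(2*t) - 1)*exp(-t)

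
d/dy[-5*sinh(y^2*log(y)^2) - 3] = -10*y*(log(y) + 1)*log(y)*cosh(y^2*log(y)^2)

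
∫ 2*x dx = x^2 + C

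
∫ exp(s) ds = exp(s) + C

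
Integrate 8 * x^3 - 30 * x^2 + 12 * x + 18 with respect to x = 2*x^4 - 10*x^3 + 6*x^2 + 18*x + C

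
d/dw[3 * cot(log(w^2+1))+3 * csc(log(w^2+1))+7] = -6*w*(cos(log(w^2 + 1)) + 1)/((w^2 + 1)*sin(log(w^2 + 1))^2)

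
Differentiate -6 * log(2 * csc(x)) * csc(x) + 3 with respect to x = 6*(log(1/sin(x)) + log(2) + 1)*cos(x)/sin(x)^2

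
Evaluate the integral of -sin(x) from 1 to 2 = -cos(1) + cos(2)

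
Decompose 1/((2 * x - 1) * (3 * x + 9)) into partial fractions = 2/(21*(2*x - 1)) - 1/(21*(x + 3))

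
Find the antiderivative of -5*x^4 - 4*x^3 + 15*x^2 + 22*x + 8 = -x^5 - x^4 + 5*x^3 + 11*x^2 + 8*x + C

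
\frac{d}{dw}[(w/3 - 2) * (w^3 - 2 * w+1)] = 4*w^3/3 - 6*w^2 - 4*w/3 + 13/3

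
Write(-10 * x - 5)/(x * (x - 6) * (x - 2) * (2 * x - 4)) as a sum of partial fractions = 15/(64*(x - 2)) + 25/(16*(x - 2)^2) - 65/(192*(x - 6)) + 5/(48*x)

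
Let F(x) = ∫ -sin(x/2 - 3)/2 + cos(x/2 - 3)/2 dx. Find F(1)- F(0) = cos(5/2) - sin(5/2) + sin(3) - cos(3)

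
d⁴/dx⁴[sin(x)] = sin(x)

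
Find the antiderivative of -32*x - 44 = -16*x^2 - 44*x + C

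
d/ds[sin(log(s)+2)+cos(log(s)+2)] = sqrt(2)*cos(log(s) + pi/4 + 2)/s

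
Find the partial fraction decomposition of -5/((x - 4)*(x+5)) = 5/(9*(x + 5)) - 5/(9*(x - 4))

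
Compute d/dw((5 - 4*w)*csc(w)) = 4*w*cot(w)*csc(w) - 5*cot(w)*csc(w) - 4*csc(w)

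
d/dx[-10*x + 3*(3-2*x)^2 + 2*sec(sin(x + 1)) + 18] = 24*x + 2*cos(x + 1)*tan(sin(x + 1))*sec(sin(x + 1)) - 46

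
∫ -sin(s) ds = cos(s) + C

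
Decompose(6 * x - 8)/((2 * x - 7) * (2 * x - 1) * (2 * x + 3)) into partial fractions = -17/(40*(2*x + 3)) + 5/(24*(2*x - 1)) + 13/(60*(2*x - 7))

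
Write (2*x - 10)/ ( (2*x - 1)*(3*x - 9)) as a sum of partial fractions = 6/(5*(2*x - 1)) - 4/(15*(x - 3))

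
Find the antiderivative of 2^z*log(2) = 2^z + C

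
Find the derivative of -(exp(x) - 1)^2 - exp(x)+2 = -2*exp(2*x) + exp(x)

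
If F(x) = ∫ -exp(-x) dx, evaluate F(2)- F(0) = -1 + exp(-2)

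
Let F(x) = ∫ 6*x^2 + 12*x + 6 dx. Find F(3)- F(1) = 112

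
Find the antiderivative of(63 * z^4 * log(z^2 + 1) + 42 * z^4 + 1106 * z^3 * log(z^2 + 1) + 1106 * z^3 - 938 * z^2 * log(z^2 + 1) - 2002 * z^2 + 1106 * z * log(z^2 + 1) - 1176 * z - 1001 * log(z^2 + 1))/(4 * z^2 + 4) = -7*(z + 28)*(-3*z^2 + 5*z + 3)*log(z^2 + 1)/4 + C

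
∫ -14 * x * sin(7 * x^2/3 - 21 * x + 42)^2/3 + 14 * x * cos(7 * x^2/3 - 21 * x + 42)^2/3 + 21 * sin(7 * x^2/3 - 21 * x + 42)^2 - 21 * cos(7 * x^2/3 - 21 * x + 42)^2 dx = sin(14*x^2/3 - 42*x + 84)/2 + C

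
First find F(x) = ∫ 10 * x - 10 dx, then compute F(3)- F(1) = 20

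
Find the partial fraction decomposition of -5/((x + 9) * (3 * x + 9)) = 5/(18*(x + 9)) - 5/(18*(x + 3))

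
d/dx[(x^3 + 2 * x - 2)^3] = 9*x^8 + 42*x^6 - 36*x^5 + 60*x^4 - 96*x^3 + 60*x^2 - 48*x + 24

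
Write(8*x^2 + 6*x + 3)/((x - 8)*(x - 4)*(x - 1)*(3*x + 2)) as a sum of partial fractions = -69/(1820*(3*x + 2)) + 17/(105*(x - 1)) - 155/(168*(x - 4)) + 563/(728*(x - 8))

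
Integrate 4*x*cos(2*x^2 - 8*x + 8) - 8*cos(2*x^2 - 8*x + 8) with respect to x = sin(2*(x - 2)^2) + C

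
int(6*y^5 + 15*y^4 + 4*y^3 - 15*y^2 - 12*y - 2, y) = y^6 + 3*y^5 + y^4 - 5*y^3 - 6*y^2 - 2*y + C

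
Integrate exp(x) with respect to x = exp(x) + C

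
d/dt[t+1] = 1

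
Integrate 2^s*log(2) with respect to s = 2^s + C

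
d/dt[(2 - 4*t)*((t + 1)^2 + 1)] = -12*t^2 - 12*t - 4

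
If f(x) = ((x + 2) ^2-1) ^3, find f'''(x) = 120*x^3 + 720*x^2 + 1368*x + 816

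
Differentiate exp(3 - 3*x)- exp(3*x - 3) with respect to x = (-3*exp(6*x - 6) - 3)*exp(3 - 3*x)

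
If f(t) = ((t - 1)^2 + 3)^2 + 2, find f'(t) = 4*t^3 - 12*t^2 + 24*t - 16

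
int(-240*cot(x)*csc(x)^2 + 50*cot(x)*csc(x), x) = 10*(12*csc(x) - 5)*csc(x) + C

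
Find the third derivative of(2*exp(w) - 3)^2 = 32*exp(2*w) - 12*exp(w)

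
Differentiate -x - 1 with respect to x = -1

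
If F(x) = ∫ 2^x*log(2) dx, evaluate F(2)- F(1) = 2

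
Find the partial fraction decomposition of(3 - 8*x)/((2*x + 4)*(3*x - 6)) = -19/(24*(x + 2)) - 13/(24*(x - 2))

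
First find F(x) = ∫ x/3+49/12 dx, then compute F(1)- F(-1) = 49/6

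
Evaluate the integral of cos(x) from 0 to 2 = sin(2)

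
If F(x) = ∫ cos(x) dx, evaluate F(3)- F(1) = -sin(1) + sin(3)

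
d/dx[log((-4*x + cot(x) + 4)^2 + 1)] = (8*x*cot(x)^2 + 40*x - 2*cot(x)^3 - 8*cot(x)^2 - 10*cot(x) - 40)/(16*x^2 - 8*x*cot(x) - 32*x + cot(x)^2 + 8*cot(x) + 17)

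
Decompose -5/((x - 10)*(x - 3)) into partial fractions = 5/(7*(x - 3)) - 5/(7*(x - 10))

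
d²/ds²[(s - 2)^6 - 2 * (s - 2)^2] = 30*s^4 - 240*s^3 + 720*s^2 - 960*s + 476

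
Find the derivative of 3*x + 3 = 3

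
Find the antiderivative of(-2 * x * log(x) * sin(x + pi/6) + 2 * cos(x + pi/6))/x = 2*log(x)*cos(x + pi/6) + C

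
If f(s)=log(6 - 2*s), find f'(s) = 1/(s - 3)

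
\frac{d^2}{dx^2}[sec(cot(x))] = (-(-1 + sin(x)^(-2))^2 + 2*(-1 + sin(x)^(-2))^2/cos(1/tan(x))^2 + 1 - 2/cos(1/tan(x))^2 - 2/sin(x)^2 + 4/(sin(x)^2*cos(1/tan(x))^2) + 2*sin(1/tan(x))*cos(x)/(sin(x)^3*cos(1/tan(x))))/cos(1/tan(x))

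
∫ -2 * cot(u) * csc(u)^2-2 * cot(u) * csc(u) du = (csc(u) + 1)^2 + C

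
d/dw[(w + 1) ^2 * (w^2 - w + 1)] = 4*w^3 + 3*w^2 + 1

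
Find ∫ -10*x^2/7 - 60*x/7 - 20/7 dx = -10*x^3/21 - 30*x^2/7 - 20*x/7 + C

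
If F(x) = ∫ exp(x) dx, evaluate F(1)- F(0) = -1 + E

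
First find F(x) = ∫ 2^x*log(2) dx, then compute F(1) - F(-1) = 3/2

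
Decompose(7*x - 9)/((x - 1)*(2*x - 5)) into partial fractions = 17/(3*(2*x - 5)) + 2/(3*(x - 1))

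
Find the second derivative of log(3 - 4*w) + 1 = -16/(16*w^2 - 24*w + 9)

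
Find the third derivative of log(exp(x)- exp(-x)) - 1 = (8*exp(4*x) + 8*exp(2*x))/(exp(6*x) - 3*exp(4*x) + 3*exp(2*x) - 1)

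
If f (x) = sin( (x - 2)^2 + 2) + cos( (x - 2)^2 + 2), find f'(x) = -2*x*sin(x^2 - 4*x + 6) + 2*x*cos(x^2 - 4*x + 6) + 4*sin(x^2 - 4*x + 6) - 4*cos(x^2 - 4*x + 6)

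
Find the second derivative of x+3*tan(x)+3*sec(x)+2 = 6*sin(x)/cos(x)^3 - 3/cos(x) + 6/cos(x)^3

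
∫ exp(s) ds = exp(s) + C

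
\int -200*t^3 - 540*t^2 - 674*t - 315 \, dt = -50*t^4 - 180*t^3 - 337*t^2 - 315*t + C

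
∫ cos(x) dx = sin(x) + C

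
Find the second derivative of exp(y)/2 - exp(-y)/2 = (exp(2*y) - 1)*exp(-y)/2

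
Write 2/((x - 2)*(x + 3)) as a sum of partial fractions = -2/(5*(x + 3)) + 2/(5*(x - 2))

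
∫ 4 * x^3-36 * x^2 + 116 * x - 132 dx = x^4 - 12*x^3 + 58*x^2 - 132*x + C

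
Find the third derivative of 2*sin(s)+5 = -2*cos(s)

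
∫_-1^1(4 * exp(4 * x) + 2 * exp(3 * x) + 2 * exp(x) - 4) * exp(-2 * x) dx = -2*(-E + exp(-1))^2 - 4*exp(-1) + 4*E + 2*(E - exp(-1))^2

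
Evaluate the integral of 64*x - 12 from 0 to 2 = 104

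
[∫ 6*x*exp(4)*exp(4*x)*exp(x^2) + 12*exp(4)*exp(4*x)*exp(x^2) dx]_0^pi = -3*exp(4) + 3*exp((2 + pi)^2)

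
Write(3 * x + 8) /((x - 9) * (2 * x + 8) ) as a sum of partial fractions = 2/(13*(x + 4)) + 35/(26*(x - 9))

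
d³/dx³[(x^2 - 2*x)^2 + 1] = 24*x - 24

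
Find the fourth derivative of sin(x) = sin(x)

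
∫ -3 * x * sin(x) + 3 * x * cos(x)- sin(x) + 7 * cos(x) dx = sqrt(2)*(3*x + 4)*sin(x + pi/4) + C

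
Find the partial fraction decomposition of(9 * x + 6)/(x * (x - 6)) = 10/(x - 6) - 1/x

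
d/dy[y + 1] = 1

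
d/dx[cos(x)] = -sin(x)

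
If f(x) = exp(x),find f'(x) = exp(x)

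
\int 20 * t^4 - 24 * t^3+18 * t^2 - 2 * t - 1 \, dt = 4*t^5 - 6*t^4 + 6*t^3 - t^2 - t + C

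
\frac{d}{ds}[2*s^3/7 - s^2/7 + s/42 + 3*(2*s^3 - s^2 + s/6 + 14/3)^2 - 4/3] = 72*s^5 - 60*s^4 + 20*s^3 + 1161*s^2/7 - 2357*s/42 + 197/42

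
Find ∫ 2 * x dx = x^2 + C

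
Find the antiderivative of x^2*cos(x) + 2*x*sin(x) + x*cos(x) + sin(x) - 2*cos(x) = (x^2 + x - 2)*sin(x) + C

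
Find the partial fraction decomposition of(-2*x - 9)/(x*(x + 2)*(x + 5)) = 1/(15*(x + 5)) + 5/(6*(x + 2)) - 9/(10*x)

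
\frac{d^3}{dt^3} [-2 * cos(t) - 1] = -2*sin(t)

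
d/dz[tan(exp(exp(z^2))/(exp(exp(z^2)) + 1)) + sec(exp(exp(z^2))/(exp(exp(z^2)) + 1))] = 2*z*(sin(exp(exp(z^2))/(exp(exp(z^2)) + 1)) + 1)*exp(z^2)*exp(exp(z^2))/((exp(2*exp(z^2)) + 2*exp(exp(z^2)) + 1)*cos(exp(exp(z^2))/(exp(exp(z^2)) + 1))^2)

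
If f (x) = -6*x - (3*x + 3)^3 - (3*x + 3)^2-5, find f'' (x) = -162*x - 180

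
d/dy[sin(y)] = cos(y)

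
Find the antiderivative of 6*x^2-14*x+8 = 2*x^3 - 7*x^2 + 8*x + C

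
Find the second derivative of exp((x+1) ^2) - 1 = 4*x^2*exp(x^2 + 2*x + 1) + 8*x*exp(x^2 + 2*x + 1) + 6*exp(x^2 + 2*x + 1)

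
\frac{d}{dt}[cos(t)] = -sin(t)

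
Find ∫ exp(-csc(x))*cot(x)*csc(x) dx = exp(-csc(x)) + C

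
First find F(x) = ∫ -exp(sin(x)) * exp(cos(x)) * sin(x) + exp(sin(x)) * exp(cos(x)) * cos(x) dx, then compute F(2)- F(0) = -E + exp(cos(2) + sin(2))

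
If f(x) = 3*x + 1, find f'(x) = 3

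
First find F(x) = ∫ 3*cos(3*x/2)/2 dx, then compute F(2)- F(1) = -sin(3/2) + sin(3)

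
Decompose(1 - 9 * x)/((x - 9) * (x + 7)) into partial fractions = -4/(x + 7) - 5/(x - 9)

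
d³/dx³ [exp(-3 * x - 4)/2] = -27*exp(-3*x - 4)/2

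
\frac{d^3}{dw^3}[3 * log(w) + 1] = 6/w^3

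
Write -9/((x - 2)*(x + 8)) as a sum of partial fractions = 9/(10*(x + 8)) - 9/(10*(x - 2))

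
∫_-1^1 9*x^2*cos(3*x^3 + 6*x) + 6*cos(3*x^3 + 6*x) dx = 2*sin(9)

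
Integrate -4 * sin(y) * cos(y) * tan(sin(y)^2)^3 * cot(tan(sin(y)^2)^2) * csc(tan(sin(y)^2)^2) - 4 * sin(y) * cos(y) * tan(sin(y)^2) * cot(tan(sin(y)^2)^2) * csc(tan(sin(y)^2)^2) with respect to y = csc(tan(sin(y)^2)^2) + C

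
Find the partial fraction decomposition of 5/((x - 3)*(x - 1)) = -5/(2*(x - 1)) + 5/(2*(x - 3))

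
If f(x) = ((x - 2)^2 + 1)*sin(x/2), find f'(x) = x^2*cos(x/2)/2 - 2*sqrt(2)*x*cos(x/2 + pi/4) - 4*sin(x/2) + 5*cos(x/2)/2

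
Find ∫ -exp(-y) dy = exp(-y) + C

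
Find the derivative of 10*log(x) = 10/x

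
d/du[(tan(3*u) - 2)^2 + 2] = 6*(sin(3*u)/cos(3*u) - 2)/cos(3*u)^2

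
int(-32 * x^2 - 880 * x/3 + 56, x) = -32*x^3/3 - 440*x^2/3 + 56*x + C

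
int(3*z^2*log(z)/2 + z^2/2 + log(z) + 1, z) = z*(z^2 + 2)*log(z)/2 + C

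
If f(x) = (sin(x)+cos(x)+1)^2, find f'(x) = 2*cos(2*x) + 2*sqrt(2)*cos(x + pi/4)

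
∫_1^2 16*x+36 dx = 60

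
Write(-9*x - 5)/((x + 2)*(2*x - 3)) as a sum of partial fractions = -37/(7*(2*x - 3)) - 13/(7*(x + 2))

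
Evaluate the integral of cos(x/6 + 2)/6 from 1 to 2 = -sin(13/6) + sin(7/3)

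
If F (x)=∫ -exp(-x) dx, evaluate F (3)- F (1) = -exp(-1) + exp(-3)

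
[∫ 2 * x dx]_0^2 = 4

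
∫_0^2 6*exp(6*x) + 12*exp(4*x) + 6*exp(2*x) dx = -8 + (1 + exp(4))^3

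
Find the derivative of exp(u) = exp(u)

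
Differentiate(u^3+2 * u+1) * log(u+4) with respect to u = (3*u^3*log(u + 4) + u^3 + 12*u^2*log(u + 4) + 2*u*log(u + 4) + 2*u + 8*log(u + 4) + 1)/(u + 4)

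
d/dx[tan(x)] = cos(x)^(-2)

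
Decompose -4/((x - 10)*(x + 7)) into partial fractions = 4/(17*(x + 7)) - 4/(17*(x - 10))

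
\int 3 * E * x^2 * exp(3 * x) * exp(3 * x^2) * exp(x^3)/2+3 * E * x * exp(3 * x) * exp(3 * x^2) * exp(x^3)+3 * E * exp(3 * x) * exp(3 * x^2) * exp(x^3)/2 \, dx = exp((x + 1)^3)/2 + C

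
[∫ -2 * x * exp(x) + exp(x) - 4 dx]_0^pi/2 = -9 + (2 + exp(pi/2))*(3 - pi)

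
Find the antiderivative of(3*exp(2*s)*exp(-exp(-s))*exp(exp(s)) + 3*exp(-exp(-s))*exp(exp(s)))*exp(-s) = 3*exp(2*sinh(s)) + C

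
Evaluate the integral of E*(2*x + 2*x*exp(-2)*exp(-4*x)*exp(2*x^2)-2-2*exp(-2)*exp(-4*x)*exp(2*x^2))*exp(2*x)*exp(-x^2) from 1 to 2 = -E - exp(-2) + exp(-1) + exp(2)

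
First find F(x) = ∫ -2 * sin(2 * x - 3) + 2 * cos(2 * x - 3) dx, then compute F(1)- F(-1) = sin(5) - sin(1) - cos(5) + cos(1)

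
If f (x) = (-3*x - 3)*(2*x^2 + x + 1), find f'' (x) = -36*x - 18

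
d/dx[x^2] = 2*x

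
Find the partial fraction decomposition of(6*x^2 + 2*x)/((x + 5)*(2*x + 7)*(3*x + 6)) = -266/(27*(2*x + 7)) + 140/(27*(x + 5)) + 20/(27*(x + 2))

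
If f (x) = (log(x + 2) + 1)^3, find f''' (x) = (6*log(x + 2)^2 - 6*log(x + 2) - 6)/(x^3 + 6*x^2 + 12*x + 8)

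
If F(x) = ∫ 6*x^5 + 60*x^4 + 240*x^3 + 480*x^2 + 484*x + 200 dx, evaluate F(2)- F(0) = 4056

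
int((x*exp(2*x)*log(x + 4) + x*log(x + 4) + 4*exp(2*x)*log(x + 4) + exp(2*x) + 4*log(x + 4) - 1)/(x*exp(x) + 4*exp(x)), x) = 2*log(x + 4)*sinh(x) + C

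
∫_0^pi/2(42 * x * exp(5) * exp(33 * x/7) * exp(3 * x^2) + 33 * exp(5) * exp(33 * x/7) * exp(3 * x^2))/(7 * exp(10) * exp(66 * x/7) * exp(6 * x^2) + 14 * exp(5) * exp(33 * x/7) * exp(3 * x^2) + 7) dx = -exp(5)/(1 + exp(5)) + exp(5 + 3*pi^2/4 + 33*pi/14)/(1 + exp(5 + 3*pi^2/4 + 33*pi/14))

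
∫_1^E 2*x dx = -1 + exp(2)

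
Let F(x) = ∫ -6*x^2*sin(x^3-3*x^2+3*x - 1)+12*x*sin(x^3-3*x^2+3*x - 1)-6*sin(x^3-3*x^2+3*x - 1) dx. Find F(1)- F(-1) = 2 - 2*cos(8)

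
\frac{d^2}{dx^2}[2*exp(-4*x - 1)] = 32*exp(-4*x - 1)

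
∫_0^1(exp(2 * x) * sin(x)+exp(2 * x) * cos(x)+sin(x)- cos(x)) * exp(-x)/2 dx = (E - exp(-1))*sin(1)/2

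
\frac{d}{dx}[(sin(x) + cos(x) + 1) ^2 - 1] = 2*cos(2*x) + 2*sqrt(2)*cos(x + pi/4)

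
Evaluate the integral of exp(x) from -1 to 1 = E - exp(-1)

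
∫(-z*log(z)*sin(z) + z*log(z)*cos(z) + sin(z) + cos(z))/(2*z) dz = sqrt(2)*log(z)*sin(z + pi/4)/2 + C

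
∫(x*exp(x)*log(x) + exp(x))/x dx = exp(x)*log(x) + C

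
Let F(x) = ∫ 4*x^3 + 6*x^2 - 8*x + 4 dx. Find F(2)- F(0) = 24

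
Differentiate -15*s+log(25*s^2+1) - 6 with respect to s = (-375*s^2 + 50*s - 15)/(25*s^2 + 1)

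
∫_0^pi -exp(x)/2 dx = 1/2 - exp(pi)/2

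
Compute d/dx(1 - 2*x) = -2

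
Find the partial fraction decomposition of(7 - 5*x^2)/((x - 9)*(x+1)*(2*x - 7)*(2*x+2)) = 217/(891*(2*x - 7)) + 479/(8100*(x + 1)) + 1/(90*(x + 1)^2) - 199/(1100*(x - 9))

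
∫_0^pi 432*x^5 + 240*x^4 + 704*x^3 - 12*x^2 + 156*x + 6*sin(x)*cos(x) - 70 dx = -18 + 4*pi^2 + 14*pi + 12*pi^3 + 2*(-3 + 2*pi^2 + 7*pi + 6*pi^3)^2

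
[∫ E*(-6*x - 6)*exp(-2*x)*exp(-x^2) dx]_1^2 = -3*exp(-2) + 3*exp(-7)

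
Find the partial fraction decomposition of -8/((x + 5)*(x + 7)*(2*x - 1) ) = -32/(165*(2*x - 1)) - 4/(15*(x + 7)) + 4/(11*(x + 5))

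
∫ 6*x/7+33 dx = 3*x^2/7 + 33*x + C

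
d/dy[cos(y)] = -sin(y)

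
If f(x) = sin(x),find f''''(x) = sin(x)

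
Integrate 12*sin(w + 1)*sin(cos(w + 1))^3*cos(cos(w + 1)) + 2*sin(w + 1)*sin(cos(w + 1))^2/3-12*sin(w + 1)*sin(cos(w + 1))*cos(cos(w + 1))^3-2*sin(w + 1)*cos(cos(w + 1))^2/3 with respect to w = (9*sin(2*cos(w + 1)) + 2)*sin(2*cos(w + 1))/6 + C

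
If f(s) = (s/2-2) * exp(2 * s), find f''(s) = 2*s*exp(2*s) - 6*exp(2*s)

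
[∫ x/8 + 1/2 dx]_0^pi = -4 - pi/2 + (pi/4 + 2)^2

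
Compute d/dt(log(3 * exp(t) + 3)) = exp(t)/(exp(t) + 1)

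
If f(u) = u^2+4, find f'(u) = 2*u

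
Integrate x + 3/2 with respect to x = x^2/2 + 3*x/2 + C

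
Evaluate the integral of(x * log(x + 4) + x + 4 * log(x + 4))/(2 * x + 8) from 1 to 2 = -log(5)/2 + log(6)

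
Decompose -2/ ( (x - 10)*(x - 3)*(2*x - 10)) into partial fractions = -1/(14*(x - 3)) + 1/(10*(x - 5)) - 1/(35*(x - 10))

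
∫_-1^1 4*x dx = 0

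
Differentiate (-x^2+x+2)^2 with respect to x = 4*x^3 - 6*x^2 - 6*x + 4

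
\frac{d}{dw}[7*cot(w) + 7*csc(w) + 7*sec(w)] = 7*tan(w)*sec(w) - 7*cot(w)^2 - 7*cot(w)*csc(w) - 7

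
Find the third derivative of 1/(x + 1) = -6/(x^4 + 4*x^3 + 6*x^2 + 4*x + 1)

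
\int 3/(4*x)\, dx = 3*log(3*x)/4 + C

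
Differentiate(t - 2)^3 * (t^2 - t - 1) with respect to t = 5*t^4 - 28*t^3 + 51*t^2 - 28*t - 4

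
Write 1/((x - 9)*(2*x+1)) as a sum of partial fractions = -2/(19*(2*x + 1)) + 1/(19*(x - 9))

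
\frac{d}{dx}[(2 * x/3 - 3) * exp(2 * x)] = 4*x*exp(2*x)/3 - 16*exp(2*x)/3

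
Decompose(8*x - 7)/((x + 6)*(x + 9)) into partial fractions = 79/(3*(x + 9)) - 55/(3*(x + 6))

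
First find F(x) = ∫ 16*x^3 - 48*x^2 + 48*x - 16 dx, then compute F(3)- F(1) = 64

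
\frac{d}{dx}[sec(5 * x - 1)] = 5*tan(5*x - 1)*sec(5*x - 1)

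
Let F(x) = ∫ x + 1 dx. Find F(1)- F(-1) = 2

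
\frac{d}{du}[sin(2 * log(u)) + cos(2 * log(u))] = 2*sqrt(2)*cos(2*log(u) + pi/4)/u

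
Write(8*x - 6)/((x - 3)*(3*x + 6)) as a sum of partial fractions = 22/(15*(x + 2)) + 6/(5*(x - 3))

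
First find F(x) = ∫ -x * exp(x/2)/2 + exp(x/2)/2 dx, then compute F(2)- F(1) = E - 2*exp(1/2)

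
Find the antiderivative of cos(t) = sin(t) + C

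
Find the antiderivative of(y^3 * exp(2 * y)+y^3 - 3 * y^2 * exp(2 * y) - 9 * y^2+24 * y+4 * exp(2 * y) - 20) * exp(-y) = 2*(y - 2)^3*sinh(y) + C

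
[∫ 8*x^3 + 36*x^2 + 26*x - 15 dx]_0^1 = 12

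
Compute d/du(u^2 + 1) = 2*u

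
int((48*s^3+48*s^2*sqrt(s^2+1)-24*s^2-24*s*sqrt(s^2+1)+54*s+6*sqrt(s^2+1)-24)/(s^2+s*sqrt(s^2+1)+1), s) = 24*s^2 - 24*s + 6*log(s + sqrt(s^2 + 1)) + C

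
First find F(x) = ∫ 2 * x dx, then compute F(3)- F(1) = 8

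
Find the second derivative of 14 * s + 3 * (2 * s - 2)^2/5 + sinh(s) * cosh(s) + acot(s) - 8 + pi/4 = (10*s^4*sinh(2*s) + 24*s^4 + 20*s^2*sinh(2*s) + 48*s^2 + 10*s + 10*sinh(2*s) + 24)/(5*s^4 + 10*s^2 + 5)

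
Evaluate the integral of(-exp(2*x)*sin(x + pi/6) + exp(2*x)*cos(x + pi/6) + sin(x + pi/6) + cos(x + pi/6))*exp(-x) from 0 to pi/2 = -exp(pi/2)/2 + exp(-pi/2)/2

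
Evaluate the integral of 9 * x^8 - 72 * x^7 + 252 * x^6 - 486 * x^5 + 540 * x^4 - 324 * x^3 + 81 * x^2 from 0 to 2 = 8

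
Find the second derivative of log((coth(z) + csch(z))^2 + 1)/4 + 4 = (cosh(z)^3 + 8*cosh(z)^2 + 11*cosh(z) + 10 + cosh(z)^5/sinh(z)^2 + 7*cosh(z)/sinh(z)^2 + 8/sinh(z)^2)/(8*(cosh(z) + 1)^2*cosh(z)^2)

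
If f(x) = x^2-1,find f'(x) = 2*x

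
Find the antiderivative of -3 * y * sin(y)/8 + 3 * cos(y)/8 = 3*y*cos(y)/8 + C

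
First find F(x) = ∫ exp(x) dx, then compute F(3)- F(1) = -E + exp(3)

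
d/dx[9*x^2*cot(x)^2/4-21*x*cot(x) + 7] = -9*x^2*cos(x)/(2*sin(x)^3) - 9*x/2 + 51*x/(2*sin(x)^2) - 21/tan(x)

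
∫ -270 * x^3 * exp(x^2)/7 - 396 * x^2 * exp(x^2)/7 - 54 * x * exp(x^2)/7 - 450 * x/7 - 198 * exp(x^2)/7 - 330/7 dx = (3*exp(x^2) + 5)*(84*x - 5*(3*x + 5)^2 + 161)/7 + C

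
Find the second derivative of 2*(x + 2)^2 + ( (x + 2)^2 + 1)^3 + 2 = 30*x^4 + 240*x^3 + 756*x^2 + 1104*x + 634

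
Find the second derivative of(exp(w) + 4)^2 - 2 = 4*exp(2*w) + 8*exp(w)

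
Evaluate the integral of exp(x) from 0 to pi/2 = -1 + exp(pi/2)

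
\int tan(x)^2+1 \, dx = tan(x) + C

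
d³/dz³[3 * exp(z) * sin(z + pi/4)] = -6*sqrt(2)*exp(z)*sin(z)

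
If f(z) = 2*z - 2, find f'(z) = 2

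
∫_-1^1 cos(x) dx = 2*sin(1)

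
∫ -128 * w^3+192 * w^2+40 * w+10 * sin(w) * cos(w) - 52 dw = -32*w^4 + 64*w^3 + 20*w^2 - 52*w + 5*sin(w)^2 + C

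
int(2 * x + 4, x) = x^2 + 4*x + C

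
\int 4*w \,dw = 2*w^2 + C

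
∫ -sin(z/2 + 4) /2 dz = cos(z/2 + 4) + C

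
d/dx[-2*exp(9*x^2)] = -36*x*exp(9*x^2)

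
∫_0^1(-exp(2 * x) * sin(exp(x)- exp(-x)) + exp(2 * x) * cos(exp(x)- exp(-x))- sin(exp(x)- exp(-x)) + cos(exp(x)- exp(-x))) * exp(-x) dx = -1 + cos(E - exp(-1)) + sin(E - exp(-1))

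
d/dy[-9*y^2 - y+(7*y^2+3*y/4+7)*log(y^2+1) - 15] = (56*y^3*log(y^2 + 1) - 16*y^3 + 3*y^2*log(y^2 + 1) + 2*y^2 + 56*y*log(y^2 + 1) - 16*y + 3*log(y^2 + 1) - 4)/(4*y^2 + 4)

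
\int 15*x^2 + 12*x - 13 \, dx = 5*x^3 + 6*x^2 - 13*x + C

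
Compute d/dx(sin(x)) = cos(x)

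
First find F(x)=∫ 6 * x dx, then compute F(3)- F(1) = 24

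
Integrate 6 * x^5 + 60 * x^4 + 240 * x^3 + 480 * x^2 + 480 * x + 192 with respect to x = x^6 + 12*x^5 + 60*x^4 + 160*x^3 + 240*x^2 + 192*x + C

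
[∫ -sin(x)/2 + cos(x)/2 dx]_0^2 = -1/2 + cos(2)/2 + sin(2)/2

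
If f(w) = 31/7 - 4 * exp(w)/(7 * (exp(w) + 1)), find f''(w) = (4*exp(2*w) - 4*exp(w))/(7*exp(3*w) + 21*exp(2*w) + 21*exp(w) + 7)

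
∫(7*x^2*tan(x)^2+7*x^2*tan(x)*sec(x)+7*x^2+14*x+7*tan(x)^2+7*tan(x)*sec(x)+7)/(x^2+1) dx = 7*log(x^2 + 1) + 7*tan(x) + 7/cos(x) + C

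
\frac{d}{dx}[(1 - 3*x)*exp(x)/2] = -3*x*exp(x)/2 - exp(x)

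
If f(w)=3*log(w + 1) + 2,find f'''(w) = 6/(w^3 + 3*w^2 + 3*w + 1)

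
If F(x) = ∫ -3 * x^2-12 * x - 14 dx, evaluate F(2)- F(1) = -39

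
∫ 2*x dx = x^2 + C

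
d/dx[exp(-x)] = -exp(-x)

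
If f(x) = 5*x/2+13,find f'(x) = 5/2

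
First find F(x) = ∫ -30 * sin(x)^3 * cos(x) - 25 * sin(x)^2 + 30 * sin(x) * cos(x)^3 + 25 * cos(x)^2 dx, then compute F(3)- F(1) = -25*sin(2)/2 + 25*sin(6)/2 - 15*cos(12)/8 + 15*cos(4)/8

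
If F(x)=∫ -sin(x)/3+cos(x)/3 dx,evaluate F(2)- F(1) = sqrt(2)*(-sin(pi/4 + 1) + sin(pi/4 + 2))/3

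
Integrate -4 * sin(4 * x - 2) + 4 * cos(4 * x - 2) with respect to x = sin(4*x - 2) + cos(4*x - 2) + C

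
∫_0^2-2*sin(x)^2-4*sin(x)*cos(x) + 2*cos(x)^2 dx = sqrt(2)*sin(pi/4 + 4) - 1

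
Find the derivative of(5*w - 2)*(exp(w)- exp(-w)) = (5*w*exp(2*w) + 5*w + 3*exp(2*w) - 7)*exp(-w)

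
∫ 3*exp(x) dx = 3*exp(x) + C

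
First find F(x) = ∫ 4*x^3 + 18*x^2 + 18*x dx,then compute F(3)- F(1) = 308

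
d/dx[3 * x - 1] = 3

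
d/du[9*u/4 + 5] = 9/4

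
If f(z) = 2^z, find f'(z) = 2^z*log(2)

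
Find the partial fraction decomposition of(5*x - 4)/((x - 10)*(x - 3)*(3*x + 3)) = -3/(44*(x + 1)) - 11/(84*(x - 3)) + 46/(231*(x - 10))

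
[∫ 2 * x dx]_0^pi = pi^2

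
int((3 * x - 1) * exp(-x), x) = (-3*x - 2)*exp(-x) + C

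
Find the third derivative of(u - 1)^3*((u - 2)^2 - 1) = 60*u^2 - 168*u + 108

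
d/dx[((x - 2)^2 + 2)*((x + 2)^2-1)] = 4*x^3 - 14*x + 12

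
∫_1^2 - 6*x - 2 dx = -11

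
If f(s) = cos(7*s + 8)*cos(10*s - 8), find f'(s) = -17*sin(17*s)/2 - 3*sin(3*s - 16)/2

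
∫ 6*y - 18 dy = 3*y^2 - 18*y + C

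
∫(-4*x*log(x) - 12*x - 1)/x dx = -(4*x + 1)*(log(x) + 2) + C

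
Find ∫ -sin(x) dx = cos(x) + C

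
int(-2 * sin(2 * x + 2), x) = cos(2*x + 2) + C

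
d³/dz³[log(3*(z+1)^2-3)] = (4*z^3 + 12*z^2 + 24*z + 16)/(z^6 + 6*z^5 + 12*z^4 + 8*z^3)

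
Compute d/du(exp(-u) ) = -exp(-u)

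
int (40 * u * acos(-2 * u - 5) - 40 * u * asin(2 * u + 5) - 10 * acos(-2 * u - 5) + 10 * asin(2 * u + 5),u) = 5*(acos(-2*u - 5) - asin(2*u + 5))*(4*u^2 - 2*u + 1) + C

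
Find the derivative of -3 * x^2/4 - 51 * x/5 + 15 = -3*x/2 - 51/5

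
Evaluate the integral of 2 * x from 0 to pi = pi^2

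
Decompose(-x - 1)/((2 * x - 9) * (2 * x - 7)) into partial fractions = 9/(4*(2*x - 7)) - 11/(4*(2*x - 9))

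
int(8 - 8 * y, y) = -4*y^2 + 8*y + C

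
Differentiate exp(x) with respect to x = exp(x)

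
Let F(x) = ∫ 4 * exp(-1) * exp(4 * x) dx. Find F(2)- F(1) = -exp(3) + exp(7)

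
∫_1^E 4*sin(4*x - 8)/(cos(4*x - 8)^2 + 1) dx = acot(cos(8 - 4*E)) - acot(cos(4))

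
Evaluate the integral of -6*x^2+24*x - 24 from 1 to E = -2 - 2*(-2 + E)^3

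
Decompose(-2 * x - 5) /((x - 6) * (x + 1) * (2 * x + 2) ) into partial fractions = 17/(98*(x + 1)) + 3/(14*(x + 1)^2) - 17/(98*(x - 6))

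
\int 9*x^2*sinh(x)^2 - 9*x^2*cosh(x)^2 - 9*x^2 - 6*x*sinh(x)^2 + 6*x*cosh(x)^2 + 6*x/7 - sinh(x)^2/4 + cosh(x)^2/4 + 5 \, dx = -6*x^3 + 24*x^2/7 + 21*x/4 + C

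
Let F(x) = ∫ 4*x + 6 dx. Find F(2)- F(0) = 20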